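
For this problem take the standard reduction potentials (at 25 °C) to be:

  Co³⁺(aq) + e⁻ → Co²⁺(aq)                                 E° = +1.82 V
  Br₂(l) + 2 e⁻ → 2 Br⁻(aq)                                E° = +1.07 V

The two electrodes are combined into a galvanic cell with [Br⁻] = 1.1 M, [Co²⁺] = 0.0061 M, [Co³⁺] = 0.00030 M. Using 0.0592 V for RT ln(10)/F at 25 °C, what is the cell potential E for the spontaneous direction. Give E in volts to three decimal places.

+0.675 V

Co³⁺/Co²⁺ is the cathode (higher E°), Br₂/Br⁻ the anode: E°cell = +1.82 − (+1.07) = +0.75 V, n = 2.
Overall: 2 Co³⁺(aq) + 2 Br⁻(aq) → 2 Co²⁺(aq) + Br₂(l)
Q = [Co²⁺]^2 / ([Co³⁺]^2·[Br⁻]^2); log Q = 2.534.
E = E° − (0.0592/n) log Q = +0.75 − (0.0592/2)(2.534) = +0.675 V.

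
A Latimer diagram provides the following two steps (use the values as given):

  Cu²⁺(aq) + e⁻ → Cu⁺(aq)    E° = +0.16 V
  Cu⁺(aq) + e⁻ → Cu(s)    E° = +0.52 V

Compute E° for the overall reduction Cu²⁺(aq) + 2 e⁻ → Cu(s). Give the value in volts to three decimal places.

Since ΔG° = −nFE° is additive over sequential reductions, n₃E°₃ = n₁E°₁ + n₂E°₂.
E°₃ = (1×+0.16 + 1×+0.52) / 2 = (+0.680) / 2 = +0.340 V.

+0.340 V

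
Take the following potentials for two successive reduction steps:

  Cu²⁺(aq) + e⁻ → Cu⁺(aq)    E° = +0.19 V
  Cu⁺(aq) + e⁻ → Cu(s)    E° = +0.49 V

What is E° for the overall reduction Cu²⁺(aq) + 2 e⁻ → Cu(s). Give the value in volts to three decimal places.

Since ΔG° = −nFE° is additive over sequential reductions, n₃E°₃ = n₁E°₁ + n₂E°₂.
E°₃ = (1×+0.19 + 1×+0.49) / 2 = (+0.680) / 2 = +0.340 V.

+0.340 V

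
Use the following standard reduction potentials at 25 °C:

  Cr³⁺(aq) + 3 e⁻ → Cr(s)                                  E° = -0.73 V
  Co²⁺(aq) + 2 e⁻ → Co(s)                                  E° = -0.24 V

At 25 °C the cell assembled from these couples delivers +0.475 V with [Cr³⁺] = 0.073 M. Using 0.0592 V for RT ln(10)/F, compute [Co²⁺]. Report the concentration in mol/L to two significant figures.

Co²⁺/Co is the cathode, Cr³⁺/Cr the anode: E°cell = +0.49 V, n = 6.
Overall reaction: 3 Co²⁺(aq) + 2 Cr(s) → 3 Co(s) + 2 Cr³⁺(aq); Q = [Cr³⁺]^2/[Co²⁺]^3.
From E = E° − (0.0592/n) log Q: log Q = (E° − E)·n/0.0592 = (+0.49 − (+0.475))·6/0.0592 = 1.5203.
So 3·log[Co²⁺] = 2·log(0.073) − log Q = -2.2734 − (1.5203) = -3.7937; log[Co²⁺] = -3.7937 / 3 = -1.2646; [Co²⁺] = 10^(-1.2646) ≈ 0.054 M.

0.054 M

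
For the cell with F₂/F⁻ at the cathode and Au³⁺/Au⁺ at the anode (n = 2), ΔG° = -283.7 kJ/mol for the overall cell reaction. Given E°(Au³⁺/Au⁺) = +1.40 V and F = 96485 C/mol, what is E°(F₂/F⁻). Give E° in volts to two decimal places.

+2.87 V

E°cell = −ΔG°/(nF) = −(-283.7×10³)/((2)(96485)) = +1.470 V.
Since F₂/F⁻ is the cathode and Au³⁺/Au⁺ the anode, E°cell = E°(F₂/F⁻) − E°(Au³⁺/Au⁺).
So E°(F₂/F⁻) = E°cell + E°(Au³⁺/Au⁺) = +1.470 + (+1.40) = +2.87 V.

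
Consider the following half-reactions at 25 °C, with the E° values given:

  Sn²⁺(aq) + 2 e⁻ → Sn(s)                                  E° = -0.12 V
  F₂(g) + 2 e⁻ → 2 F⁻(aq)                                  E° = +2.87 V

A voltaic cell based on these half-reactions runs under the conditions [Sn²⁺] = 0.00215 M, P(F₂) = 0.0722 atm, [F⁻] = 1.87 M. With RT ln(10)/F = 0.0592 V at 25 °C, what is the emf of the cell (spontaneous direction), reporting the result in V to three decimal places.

F₂/F⁻ is the cathode (higher E°), Sn²⁺/Sn the anode: E°cell = +2.87 − (-0.12) = +2.99 V, n = 2.
Overall: F₂(g) + Sn(s) → 2 F⁻(aq) + Sn²⁺(aq)
Q = [F⁻]^2·[Sn²⁺] / (P(F₂)); log Q = -0.982.
E = E° − (0.0592/n) log Q = +2.99 − (0.0592/2)(-0.982) = +3.019 V.

+3.019 V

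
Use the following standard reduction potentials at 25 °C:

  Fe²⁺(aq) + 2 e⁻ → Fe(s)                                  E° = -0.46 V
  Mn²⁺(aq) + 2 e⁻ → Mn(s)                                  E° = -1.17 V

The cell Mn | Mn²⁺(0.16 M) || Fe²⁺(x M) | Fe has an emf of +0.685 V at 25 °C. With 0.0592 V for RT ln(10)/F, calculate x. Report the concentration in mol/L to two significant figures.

Fe²⁺/Fe is the cathode, Mn²⁺/Mn the anode: E°cell = +0.71 V, n = 2.
Overall reaction: Fe²⁺(aq) + Mn(s) → Fe(s) + Mn²⁺(aq); Q = [Mn²⁺]^1/[Fe²⁺]^1.
From E = E° − (0.0592/n) log Q: log Q = (E° − E)·n/0.0592 = (+0.71 − (+0.685))·2/0.0592 = 0.8446.
So 1·log[Fe²⁺] = 1·log(0.16) − log Q = -0.7959 − (0.8446) = -1.6405; [Fe²⁺] = 10^(-1.6405) ≈ 0.023 M.

0.023 M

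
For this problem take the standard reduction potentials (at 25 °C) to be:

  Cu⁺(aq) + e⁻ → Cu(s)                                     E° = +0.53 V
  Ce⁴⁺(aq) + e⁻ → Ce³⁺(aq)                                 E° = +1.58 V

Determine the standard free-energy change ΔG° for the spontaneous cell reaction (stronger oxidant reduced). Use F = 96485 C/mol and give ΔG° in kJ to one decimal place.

Ce⁴⁺/Ce³⁺ (E° = +1.58 V) is the cathode; Cu⁺/Cu (E° = +0.53 V) is the anode, so E°cell = +1.05 V.
Balancing electrons gives n = 1 (lcm of 1 and 1).
ΔG° = −nFE° = −(1)(96485)(+1.05) = -101,309 J = -101.3 kJ.

-101.3 kJ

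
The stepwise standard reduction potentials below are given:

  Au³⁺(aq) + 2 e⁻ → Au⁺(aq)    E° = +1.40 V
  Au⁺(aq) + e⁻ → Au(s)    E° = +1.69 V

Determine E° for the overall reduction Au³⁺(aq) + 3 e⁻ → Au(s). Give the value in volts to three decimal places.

Adding the free-energy changes (−nFE°) of the two steps gives −n₃FE°₃ = −n₁FE°₁ − n₂FE°₂.
E°₃ = (2×+1.40 + 1×+1.69) / 3 = (+4.490) / 3 = +1.497 V.

+1.497 V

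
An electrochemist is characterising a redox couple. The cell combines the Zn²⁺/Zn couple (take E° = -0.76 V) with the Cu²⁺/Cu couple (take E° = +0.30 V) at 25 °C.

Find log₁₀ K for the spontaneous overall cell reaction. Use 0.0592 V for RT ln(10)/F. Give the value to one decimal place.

Cathode: Cu²⁺/Cu; anode: Zn²⁺/Zn. E°cell = +1.06 V, n = 2.
log K = nE°cell / 0.0592 = (2)(+1.06) / 0.0592 = 35.8.

35.8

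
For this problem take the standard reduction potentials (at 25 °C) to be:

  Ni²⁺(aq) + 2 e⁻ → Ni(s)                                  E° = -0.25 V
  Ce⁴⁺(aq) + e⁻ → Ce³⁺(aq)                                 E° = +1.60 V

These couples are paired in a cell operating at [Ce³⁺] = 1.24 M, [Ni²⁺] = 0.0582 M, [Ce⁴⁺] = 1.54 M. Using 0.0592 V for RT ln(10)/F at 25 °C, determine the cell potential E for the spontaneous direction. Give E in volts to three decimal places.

+1.892 V

Ce⁴⁺/Ce³⁺ is the cathode (higher E°), Ni²⁺/Ni the anode: E°cell = +1.60 − (-0.25) = +1.85 V, n = 2.
Overall: 2 Ce⁴⁺(aq) + Ni(s) → 2 Ce³⁺(aq) + Ni²⁺(aq)
Q = [Ce³⁺]^2·[Ni²⁺] / ([Ce⁴⁺]^2); log Q = -1.423.
E = E° − (0.0592/n) log Q = +1.85 − (0.0592/2)(-1.423) = +1.892 V.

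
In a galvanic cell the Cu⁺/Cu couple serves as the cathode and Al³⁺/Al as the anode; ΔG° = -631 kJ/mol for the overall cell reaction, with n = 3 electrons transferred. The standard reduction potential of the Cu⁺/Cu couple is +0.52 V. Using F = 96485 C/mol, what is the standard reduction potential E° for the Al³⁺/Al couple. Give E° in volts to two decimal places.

-1.66 V

E°cell = −ΔG°/(nF) = −(-631×10³)/((3)(96485)) = +2.180 V.
Since Cu⁺/Cu is the cathode and Al³⁺/Al the anode, E°cell = E°(Cu⁺/Cu) − E°(Al³⁺/Al).
So E°(Al³⁺/Al) = E°(Cu⁺/Cu) − E°cell = (+0.52) − (+2.180) = -1.66 V.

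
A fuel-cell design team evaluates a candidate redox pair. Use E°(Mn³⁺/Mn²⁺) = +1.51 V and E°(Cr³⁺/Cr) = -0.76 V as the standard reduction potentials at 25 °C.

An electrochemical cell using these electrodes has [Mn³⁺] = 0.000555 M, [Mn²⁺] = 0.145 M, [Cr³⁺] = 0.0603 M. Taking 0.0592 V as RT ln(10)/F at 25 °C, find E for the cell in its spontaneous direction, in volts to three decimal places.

+2.151 V

Mn³⁺/Mn²⁺ is the cathode (higher E°), Cr³⁺/Cr the anode: E°cell = +1.51 − (-0.76) = +2.27 V, n = 3.
Overall: 3 Mn³⁺(aq) + Cr(s) → 3 Mn²⁺(aq) + Cr³⁺(aq)
Q = [Mn²⁺]^3·[Cr³⁺] / ([Mn³⁺]^3); log Q = 6.032.
E = E° − (0.0592/n) log Q = +2.27 − (0.0592/3)(6.032) = +2.151 V.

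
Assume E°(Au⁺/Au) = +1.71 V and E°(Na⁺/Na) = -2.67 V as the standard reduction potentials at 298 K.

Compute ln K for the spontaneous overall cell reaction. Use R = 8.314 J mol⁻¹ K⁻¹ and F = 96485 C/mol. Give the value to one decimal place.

Cathode: Au⁺/Au; anode: Na⁺/Na. E°cell = (+1.71) − (-2.67) = +4.38 V, with n = 1.
ΔG° = −nFE° = −RT ln K, so ln K = nFE°/(RT) = (1)(96485)(+4.38) / ((8.314)(298)) = 170.572.

170.6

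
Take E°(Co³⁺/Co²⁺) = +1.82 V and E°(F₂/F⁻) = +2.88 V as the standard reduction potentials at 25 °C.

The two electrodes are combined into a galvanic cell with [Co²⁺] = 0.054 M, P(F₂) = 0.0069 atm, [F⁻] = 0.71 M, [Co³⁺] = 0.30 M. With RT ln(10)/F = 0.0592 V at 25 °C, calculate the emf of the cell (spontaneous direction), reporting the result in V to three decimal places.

F₂/F⁻ is the cathode (higher E°), Co³⁺/Co²⁺ the anode: E°cell = +2.88 − (+1.82) = +1.06 V, n = 2.
Overall: F₂(g) + 2 Co²⁺(aq) → 2 F⁻(aq) + 2 Co³⁺(aq)
Q = [F⁻]^2·[Co³⁺]^2 / (P(F₂)·[Co²⁺]^2); log Q = 3.353.
E = E° − (0.0592/n) log Q = +1.06 − (0.0592/2)(3.353) = +0.961 V.

+0.961 V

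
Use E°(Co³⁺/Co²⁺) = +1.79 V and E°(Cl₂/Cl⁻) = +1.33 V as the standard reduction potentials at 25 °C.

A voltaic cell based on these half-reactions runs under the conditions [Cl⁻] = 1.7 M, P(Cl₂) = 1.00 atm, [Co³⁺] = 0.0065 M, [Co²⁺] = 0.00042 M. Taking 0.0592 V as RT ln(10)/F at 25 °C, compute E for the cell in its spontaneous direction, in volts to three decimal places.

Co³⁺/Co²⁺ is the cathode (higher E°), Cl₂/Cl⁻ the anode: E°cell = +1.79 − (+1.33) = +0.46 V, n = 2.
Overall: 2 Co³⁺(aq) + 2 Cl⁻(aq) → 2 Co²⁺(aq) + Cl₂(g)
Q = [Co²⁺]^2·P(Cl₂) / ([Co³⁺]^2·[Cl⁻]^2); log Q = -2.840.
E = E° − (0.0592/n) log Q = +0.46 − (0.0592/2)(-2.840) = +0.544 V.

+0.544 V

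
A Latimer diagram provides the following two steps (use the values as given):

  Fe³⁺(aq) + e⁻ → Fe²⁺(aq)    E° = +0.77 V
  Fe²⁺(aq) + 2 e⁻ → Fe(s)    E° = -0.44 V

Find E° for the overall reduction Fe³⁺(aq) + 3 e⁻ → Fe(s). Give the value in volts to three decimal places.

Adding the free-energy changes (−nFE°) of the two steps gives −n₃FE°₃ = −n₁FE°₁ − n₂FE°₂.
E°₃ = (1×+0.77 + 2×-0.44) / 3 = (-0.110) / 3 = -0.037 V.

-0.037 V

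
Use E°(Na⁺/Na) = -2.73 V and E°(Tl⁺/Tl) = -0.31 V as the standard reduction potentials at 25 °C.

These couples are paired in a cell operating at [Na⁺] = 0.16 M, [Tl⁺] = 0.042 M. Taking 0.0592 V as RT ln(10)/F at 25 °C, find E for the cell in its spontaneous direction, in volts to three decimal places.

Tl⁺/Tl is the cathode (higher E°), Na⁺/Na the anode: E°cell = -0.31 − (-2.73) = +2.42 V, n = 1.
Overall: Tl⁺(aq) + Na(s) → Tl(s) + Na⁺(aq)
Q = [Na⁺] / ([Tl⁺]); log Q = 0.581.
E = E° − (0.0592/n) log Q = +2.42 − (0.0592/1)(0.581) = +2.386 V.

+2.386 V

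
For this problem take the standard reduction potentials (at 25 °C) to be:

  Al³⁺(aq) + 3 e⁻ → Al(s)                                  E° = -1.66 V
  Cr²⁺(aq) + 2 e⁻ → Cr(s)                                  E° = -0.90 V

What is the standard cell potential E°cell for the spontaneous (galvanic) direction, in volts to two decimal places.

The Cr²⁺/Cr couple has the higher reduction potential, so it is the cathode; Al³⁺/Al is oxidised at the anode.
E°cell = E°(cathode) − E°(anode) = (-0.90) − (-1.66) = +0.76 V.
Since E°cell > 0, the reaction is spontaneous under standard conditions.

+0.76 V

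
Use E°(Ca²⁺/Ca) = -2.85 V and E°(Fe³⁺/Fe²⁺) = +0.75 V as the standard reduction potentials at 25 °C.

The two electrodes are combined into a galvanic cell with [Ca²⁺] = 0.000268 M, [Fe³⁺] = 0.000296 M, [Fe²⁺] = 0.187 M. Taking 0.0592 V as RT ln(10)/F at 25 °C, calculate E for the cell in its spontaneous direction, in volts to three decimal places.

+3.540 V

Fe³⁺/Fe²⁺ is the cathode (higher E°), Ca²⁺/Ca the anode: E°cell = +0.75 − (-2.85) = +3.60 V, n = 2.
Overall: 2 Fe³⁺(aq) + Ca(s) → 2 Fe²⁺(aq) + Ca²⁺(aq)
Q = [Fe²⁺]^2·[Ca²⁺] / ([Fe³⁺]^2); log Q = 2.029.
E = E° − (0.0592/n) log Q = +3.60 − (0.0592/2)(2.029) = +3.540 V.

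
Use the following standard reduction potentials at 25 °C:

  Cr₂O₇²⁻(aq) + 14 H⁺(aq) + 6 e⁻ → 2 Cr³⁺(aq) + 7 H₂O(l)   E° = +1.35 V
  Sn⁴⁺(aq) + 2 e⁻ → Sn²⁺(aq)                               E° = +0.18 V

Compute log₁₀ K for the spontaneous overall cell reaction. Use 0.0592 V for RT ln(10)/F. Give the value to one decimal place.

Cathode: Cr₂O₇²⁻/Cr³⁺; anode: Sn⁴⁺/Sn²⁺. E°cell = +1.17 V, n = 6.
log K = nE°cell / 0.0592 = (6)(+1.17) / 0.0592 = 118.6.

118.6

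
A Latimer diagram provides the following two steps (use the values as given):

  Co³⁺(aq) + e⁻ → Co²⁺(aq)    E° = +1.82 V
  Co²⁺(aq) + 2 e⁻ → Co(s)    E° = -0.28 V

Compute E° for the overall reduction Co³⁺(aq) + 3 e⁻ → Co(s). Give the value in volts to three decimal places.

+0.420 V

Since ΔG° = −nFE° is additive over sequential reductions, n₃E°₃ = n₁E°₁ + n₂E°₂.
E°₃ = (1×+1.82 + 2×-0.28) / 3 = (+1.260) / 3 = +0.420 V.
E° values themselves are not directly additive — weighting by electron count is essential.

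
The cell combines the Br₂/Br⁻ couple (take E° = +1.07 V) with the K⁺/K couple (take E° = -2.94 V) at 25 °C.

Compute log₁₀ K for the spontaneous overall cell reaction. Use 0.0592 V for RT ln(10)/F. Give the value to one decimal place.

Cathode: Br₂/Br⁻; anode: K⁺/K. E°cell = +4.01 V, n = 2.
log K = nE°cell / 0.0592 = (2)(+4.01) / 0.0592 = 135.5.

135.5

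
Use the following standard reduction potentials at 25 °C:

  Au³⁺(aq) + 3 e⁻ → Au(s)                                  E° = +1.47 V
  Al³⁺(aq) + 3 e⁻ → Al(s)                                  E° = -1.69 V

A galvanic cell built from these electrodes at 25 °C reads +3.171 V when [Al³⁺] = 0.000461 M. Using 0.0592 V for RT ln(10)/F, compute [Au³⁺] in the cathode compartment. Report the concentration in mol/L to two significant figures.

Au³⁺/Au is the cathode, Al³⁺/Al the anode: E°cell = +3.16 V, n = 3.
Overall reaction: Au³⁺(aq) + Al(s) → Au(s) + Al³⁺(aq); Q = [Al³⁺]^1/[Au³⁺]^1.
From E = E° − (0.0592/n) log Q: log Q = (E° − E)·n/0.0592 = (+3.16 − (+3.171))·3/0.0592 = -0.5574.
So 1·log[Au³⁺] = 1·log(0.000461) − log Q = -3.3363 − (-0.5574) = -2.7789; [Au³⁺] = 10^(-2.7789) ≈ 0.0017 M.

0.0017 M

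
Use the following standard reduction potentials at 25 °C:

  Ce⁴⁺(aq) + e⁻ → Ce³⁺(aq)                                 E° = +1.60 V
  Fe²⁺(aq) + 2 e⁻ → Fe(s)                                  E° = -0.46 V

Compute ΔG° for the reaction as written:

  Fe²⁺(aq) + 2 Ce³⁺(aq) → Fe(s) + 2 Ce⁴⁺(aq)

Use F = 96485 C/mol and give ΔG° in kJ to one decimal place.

As written, Fe²⁺/Fe is reduced (cathode) and Ce⁴⁺/Ce³⁺ is oxidised (anode), so E°cell = (-0.46) − (+1.60) = -2.06 V.
Balancing electrons gives n = 2.
ΔG° = −nFE° = −(2)(96485)(-2.06) = 397,518 J = +397.5 kJ.

+397.5 kJ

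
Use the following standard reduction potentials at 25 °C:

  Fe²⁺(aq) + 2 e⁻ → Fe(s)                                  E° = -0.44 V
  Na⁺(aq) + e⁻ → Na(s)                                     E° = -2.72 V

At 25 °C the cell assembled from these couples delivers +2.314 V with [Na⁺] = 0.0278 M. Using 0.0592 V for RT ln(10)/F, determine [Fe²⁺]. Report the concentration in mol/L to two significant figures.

0.011 M

Fe²⁺/Fe is the cathode, Na⁺/Na the anode: E°cell = +2.28 V, n = 2.
Overall reaction: Fe²⁺(aq) + 2 Na(s) → Fe(s) + 2 Na⁺(aq); Q = [Na⁺]^2/[Fe²⁺]^1.
From E = E° − (0.0592/n) log Q: log Q = (E° − E)·n/0.0592 = (+2.28 − (+2.314))·2/0.0592 = -1.1486.
So 1·log[Fe²⁺] = 2·log(0.0278) − log Q = -3.1119 − (-1.1486) = -1.9633; [Fe²⁺] = 10^(-1.9633) ≈ 0.011 M.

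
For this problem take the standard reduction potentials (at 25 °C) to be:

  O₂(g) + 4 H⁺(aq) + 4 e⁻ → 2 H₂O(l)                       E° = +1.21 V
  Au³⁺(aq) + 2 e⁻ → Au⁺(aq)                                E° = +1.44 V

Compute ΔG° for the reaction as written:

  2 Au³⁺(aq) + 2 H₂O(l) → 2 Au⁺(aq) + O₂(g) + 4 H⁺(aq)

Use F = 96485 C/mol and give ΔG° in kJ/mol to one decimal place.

-88.8 kJ/mol

As written, Au³⁺/Au⁺ is reduced (cathode) and O₂/H₂O is oxidised (anode), so E°cell = (+1.44) − (+1.21) = +0.23 V.
Balancing electrons gives n = 4.
ΔG° = −nFE° = −(4)(96485)(+0.23) = -88,766 J = -88.8 kJ/mol.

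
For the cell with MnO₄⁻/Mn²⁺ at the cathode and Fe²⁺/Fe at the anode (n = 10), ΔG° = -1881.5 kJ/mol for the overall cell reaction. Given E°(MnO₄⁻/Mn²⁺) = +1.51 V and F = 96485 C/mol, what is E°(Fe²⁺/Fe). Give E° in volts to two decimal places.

-0.44 V

E°cell = −ΔG°/(nF) = −(-1881.5×10³)/((10)(96485)) = +1.950 V.
Since MnO₄⁻/Mn²⁺ is the cathode and Fe²⁺/Fe the anode, E°cell = E°(MnO₄⁻/Mn²⁺) − E°(Fe²⁺/Fe).
So E°(Fe²⁺/Fe) = E°(MnO₄⁻/Mn²⁺) − E°cell = (+1.51) − (+1.950) = -0.44 V.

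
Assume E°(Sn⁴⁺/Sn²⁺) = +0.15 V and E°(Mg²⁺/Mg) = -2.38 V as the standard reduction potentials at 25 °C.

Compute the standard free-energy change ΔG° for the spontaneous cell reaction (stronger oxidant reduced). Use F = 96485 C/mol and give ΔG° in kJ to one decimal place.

-488.2 kJ

Sn⁴⁺/Sn²⁺ (E° = +0.15 V) is the cathode; Mg²⁺/Mg (E° = -2.38 V) is the anode, so E°cell = +2.53 V.
Balancing electrons gives n = 2 (lcm of 2 and 2).
ΔG° = −nFE° = −(2)(96485)(+2.53) = -488,214 J = -488.2 kJ.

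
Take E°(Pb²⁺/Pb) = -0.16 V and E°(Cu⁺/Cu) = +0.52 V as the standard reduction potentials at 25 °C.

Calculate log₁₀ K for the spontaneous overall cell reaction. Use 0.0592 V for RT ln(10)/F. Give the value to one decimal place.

23.0

Cathode: Cu⁺/Cu; anode: Pb²⁺/Pb. E°cell = +0.68 V, n = 2.
log K = nE°cell / 0.0592 = (2)(+0.68) / 0.0592 = 23.0.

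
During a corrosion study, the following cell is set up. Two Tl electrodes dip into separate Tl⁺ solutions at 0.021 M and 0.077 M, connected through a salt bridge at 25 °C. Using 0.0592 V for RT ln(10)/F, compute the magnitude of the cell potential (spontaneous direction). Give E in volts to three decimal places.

For a concentration cell E°cell = 0. The 0.077 M side is the cathode (reduction is favoured where [Tl⁺] is higher).
With n = 1, E = −(0.0592/1) log([Tl⁺]ₐₙ/[Tl⁺]꜀ₐₜ) = −(0.0592/1) log(0.021/0.077) = −(0.0592/1)(-0.564) = +0.033 V.

+0.033 V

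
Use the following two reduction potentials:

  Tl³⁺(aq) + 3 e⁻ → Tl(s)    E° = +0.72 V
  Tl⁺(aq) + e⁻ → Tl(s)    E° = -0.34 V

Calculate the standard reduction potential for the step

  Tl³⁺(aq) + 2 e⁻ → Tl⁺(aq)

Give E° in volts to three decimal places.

Sequential free energies add, so n₃E°₃ = n₁E°₁ + n₂E°₂.
With n₃ = 3, and the known step contributing 1×(-0.34) V, the unknown satisfies 2·E° = 3×(+0.72) − 1×(-0.34) = +2.500.
E° = +2.500 / 2 = +1.250 V.

+1.250 V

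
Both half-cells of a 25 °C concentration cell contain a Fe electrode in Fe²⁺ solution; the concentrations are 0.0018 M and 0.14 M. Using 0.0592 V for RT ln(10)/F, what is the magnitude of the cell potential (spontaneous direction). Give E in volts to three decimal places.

For a concentration cell E°cell = 0. The 0.14 M side is the cathode (reduction is favoured where [Fe²⁺] is higher).
With n = 2, E = −(0.0592/2) log([Fe²⁺]ₐₙ/[Fe²⁺]꜀ₐₜ) = −(0.0592/2) log(0.0018/0.14) = −(0.0592/2)(-1.891) = +0.056 V.

+0.056 V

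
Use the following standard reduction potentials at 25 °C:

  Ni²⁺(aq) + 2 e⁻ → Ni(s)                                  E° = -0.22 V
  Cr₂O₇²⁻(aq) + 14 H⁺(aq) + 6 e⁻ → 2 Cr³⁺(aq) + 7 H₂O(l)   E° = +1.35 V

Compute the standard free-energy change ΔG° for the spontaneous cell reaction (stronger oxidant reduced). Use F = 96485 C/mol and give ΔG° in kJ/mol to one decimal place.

Cr₂O₇²⁻/Cr³⁺ (E° = +1.35 V) is the cathode; Ni²⁺/Ni (E° = -0.22 V) is the anode, so E°cell = +1.57 V.
Balancing electrons gives n = 6 (lcm of 6 and 2).
ΔG° = −nFE° = −(6)(96485)(+1.57) = -908,889 J = -908.9 kJ/mol.

-908.9 kJ/mol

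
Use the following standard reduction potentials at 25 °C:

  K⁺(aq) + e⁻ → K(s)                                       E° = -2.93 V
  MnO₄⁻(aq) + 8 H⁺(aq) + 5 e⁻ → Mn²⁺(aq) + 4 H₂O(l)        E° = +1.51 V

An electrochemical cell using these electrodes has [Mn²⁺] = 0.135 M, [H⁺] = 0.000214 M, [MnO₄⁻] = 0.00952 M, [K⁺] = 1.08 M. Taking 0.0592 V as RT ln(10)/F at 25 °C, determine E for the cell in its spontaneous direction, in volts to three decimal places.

MnO₄⁻/Mn²⁺ is the cathode (higher E°), K⁺/K the anode: E°cell = +1.51 − (-2.93) = +4.44 V, n = 5.
Overall: MnO₄⁻(aq) + 8 H⁺(aq) + 5 K(s) → Mn²⁺(aq) + 4 H₂O(l) + 5 K⁺(aq)
Q = [Mn²⁺]·[K⁺]^5 / ([MnO₄⁻]·[H⁺]^8); log Q = 30.676.
E = E° − (0.0592/n) log Q = +4.44 − (0.0592/5)(30.676) = +4.077 V.

+4.077 V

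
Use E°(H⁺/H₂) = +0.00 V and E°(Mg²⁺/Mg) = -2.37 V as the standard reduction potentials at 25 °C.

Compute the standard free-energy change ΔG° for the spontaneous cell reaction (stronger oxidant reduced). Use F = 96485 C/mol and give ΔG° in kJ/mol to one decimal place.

-457.3 kJ/mol

H⁺/H₂ (E° = +0.00 V) is the cathode; Mg²⁺/Mg (E° = -2.37 V) is the anode, so E°cell = +2.37 V.
Balancing electrons gives n = 2 (lcm of 2 and 2).
ΔG° = −nFE° = −(2)(96485)(+2.37) = -457,339 J = -457.3 kJ/mol.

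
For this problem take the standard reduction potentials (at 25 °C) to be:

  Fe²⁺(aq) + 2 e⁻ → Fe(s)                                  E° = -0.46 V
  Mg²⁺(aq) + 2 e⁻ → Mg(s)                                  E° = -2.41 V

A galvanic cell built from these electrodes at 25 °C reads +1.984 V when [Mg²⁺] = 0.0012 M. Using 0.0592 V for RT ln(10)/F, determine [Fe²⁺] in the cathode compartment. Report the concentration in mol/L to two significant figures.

Fe²⁺/Fe is the cathode, Mg²⁺/Mg the anode: E°cell = +1.95 V, n = 2.
Overall reaction: Fe²⁺(aq) + Mg(s) → Fe(s) + Mg²⁺(aq); Q = [Mg²⁺]^1/[Fe²⁺]^1.
From E = E° − (0.0592/n) log Q: log Q = (E° − E)·n/0.0592 = (+1.95 − (+1.984))·2/0.0592 = -1.1486.
So 1·log[Fe²⁺] = 1·log(0.0012) − log Q = -2.9208 − (-1.1486) = -1.7722; [Fe²⁺] = 10^(-1.7722) ≈ 0.017 M.

0.017 M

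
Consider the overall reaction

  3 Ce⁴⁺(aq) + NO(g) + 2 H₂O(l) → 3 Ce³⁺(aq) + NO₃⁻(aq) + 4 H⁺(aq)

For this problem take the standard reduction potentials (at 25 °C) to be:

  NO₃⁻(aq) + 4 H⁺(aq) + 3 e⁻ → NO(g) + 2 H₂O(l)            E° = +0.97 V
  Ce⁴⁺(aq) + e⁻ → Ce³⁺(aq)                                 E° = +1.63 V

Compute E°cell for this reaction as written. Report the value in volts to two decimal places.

The Ce⁴⁺/Ce³⁺ couple has the higher reduction potential, so it is the cathode; NO₃⁻/NO is oxidised at the anode.
E°cell = E°(cathode) − E°(anode) = (+1.63) − (+0.97) = +0.66 V.

+0.66 V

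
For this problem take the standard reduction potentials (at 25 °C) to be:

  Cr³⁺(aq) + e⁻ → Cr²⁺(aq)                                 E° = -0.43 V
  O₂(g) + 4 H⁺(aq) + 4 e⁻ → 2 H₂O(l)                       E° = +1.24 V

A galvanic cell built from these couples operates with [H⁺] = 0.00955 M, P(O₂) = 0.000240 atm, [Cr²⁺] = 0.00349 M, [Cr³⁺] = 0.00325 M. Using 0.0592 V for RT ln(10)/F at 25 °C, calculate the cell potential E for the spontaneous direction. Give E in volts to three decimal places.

O₂/H₂O is the cathode (higher E°), Cr³⁺/Cr²⁺ the anode: E°cell = +1.24 − (-0.43) = +1.67 V, n = 4.
Overall: O₂(g) + 4 H⁺(aq) + 4 Cr²⁺(aq) → 2 H₂O(l) + 4 Cr³⁺(aq)
Q = [Cr³⁺]^4 / (P(O₂)·[H⁺]^4·[Cr²⁺]^4); log Q = 11.576.
E = E° − (0.0592/n) log Q = +1.67 − (0.0592/4)(11.576) = +1.499 V.

+1.499 V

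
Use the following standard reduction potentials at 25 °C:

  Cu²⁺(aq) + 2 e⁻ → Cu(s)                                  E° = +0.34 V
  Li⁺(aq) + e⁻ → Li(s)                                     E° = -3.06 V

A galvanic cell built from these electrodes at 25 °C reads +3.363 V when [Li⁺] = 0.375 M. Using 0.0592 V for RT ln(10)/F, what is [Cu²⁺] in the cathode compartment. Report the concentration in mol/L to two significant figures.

0.0079 M

Cu²⁺/Cu is the cathode, Li⁺/Li the anode: E°cell = +3.40 V, n = 2.
Overall reaction: Cu²⁺(aq) + 2 Li(s) → Cu(s) + 2 Li⁺(aq); Q = [Li⁺]^2/[Cu²⁺]^1.
From E = E° − (0.0592/n) log Q: log Q = (E° − E)·n/0.0592 = (+3.40 − (+3.363))·2/0.0592 = 1.2500.
So 1·log[Cu²⁺] = 2·log(0.375) − log Q = -0.8519 − (1.2500) = -2.1019; [Cu²⁺] = 10^(-2.1019) ≈ 0.0079 M.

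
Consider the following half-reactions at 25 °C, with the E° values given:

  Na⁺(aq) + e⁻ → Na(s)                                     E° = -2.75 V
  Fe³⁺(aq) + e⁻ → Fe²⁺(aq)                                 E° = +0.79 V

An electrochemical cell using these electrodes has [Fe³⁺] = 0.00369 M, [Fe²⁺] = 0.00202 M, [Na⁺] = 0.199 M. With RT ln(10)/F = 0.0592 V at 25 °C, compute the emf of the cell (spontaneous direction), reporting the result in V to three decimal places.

+3.597 V

Fe³⁺/Fe²⁺ is the cathode (higher E°), Na⁺/Na the anode: E°cell = +0.79 − (-2.75) = +3.54 V, n = 1.
Overall: Fe³⁺(aq) + Na(s) → Fe²⁺(aq) + Na⁺(aq)
Q = [Fe²⁺]·[Na⁺] / ([Fe³⁺]); log Q = -0.963.
E = E° − (0.0592/n) log Q = +3.54 − (0.0592/1)(-0.963) = +3.597 V.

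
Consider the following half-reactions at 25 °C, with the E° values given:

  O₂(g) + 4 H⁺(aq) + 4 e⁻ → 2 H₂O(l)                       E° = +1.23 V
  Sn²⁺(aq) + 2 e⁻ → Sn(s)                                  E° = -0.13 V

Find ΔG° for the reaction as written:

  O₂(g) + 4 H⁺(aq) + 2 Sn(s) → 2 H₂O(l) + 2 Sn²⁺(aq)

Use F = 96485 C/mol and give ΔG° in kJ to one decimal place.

As written, O₂/H₂O is reduced (cathode) and Sn²⁺/Sn is oxidised (anode), so E°cell = (+1.23) − (-0.13) = +1.36 V.
Balancing electrons gives n = 4.
ΔG° = −nFE° = −(4)(96485)(+1.36) = -524,878 J = -524.9 kJ.

-524.9 kJ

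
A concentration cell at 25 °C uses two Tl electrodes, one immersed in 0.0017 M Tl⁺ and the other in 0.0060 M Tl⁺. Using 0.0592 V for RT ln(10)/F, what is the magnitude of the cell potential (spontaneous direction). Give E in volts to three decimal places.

+0.032 V

For a concentration cell E°cell = 0. The 0.0060 M side is the cathode (reduction is favoured where [Tl⁺] is higher).
With n = 1, E = −(0.0592/1) log([Tl⁺]ₐₙ/[Tl⁺]꜀ₐₜ) = −(0.0592/1) log(0.0017/0.006) = −(0.0592/1)(-0.548) = +0.032 V.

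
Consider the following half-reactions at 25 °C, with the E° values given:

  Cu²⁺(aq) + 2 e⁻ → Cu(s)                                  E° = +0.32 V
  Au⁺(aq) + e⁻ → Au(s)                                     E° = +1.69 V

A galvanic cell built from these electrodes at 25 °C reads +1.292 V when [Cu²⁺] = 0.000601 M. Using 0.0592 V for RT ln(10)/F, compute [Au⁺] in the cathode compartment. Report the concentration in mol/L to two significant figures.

Au⁺/Au is the cathode, Cu²⁺/Cu the anode: E°cell = +1.37 V, n = 2.
Overall reaction: 2 Au⁺(aq) + Cu(s) → 2 Au(s) + Cu²⁺(aq); Q = [Cu²⁺]^1/[Au⁺]^2.
From E = E° − (0.0592/n) log Q: log Q = (E° − E)·n/0.0592 = (+1.37 − (+1.292))·2/0.0592 = 2.6351.
So 2·log[Au⁺] = 1·log(0.000601) − log Q = -3.2211 − (2.6351) = -5.8562; log[Au⁺] = -5.8562 / 2 = -2.9281; [Au⁺] = 10^(-2.9281) ≈ 0.0012 M.

0.0012 M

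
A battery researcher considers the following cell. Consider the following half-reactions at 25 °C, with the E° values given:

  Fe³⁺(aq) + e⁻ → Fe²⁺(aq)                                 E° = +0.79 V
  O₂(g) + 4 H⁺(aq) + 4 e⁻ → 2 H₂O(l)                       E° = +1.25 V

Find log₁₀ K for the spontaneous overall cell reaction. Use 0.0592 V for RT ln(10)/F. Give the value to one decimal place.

Cathode: O₂/H₂O; anode: Fe³⁺/Fe²⁺. E°cell = +0.46 V, n = 4.
log K = nE°cell / 0.0592 = (4)(+0.46) / 0.0592 = 31.1.

31.1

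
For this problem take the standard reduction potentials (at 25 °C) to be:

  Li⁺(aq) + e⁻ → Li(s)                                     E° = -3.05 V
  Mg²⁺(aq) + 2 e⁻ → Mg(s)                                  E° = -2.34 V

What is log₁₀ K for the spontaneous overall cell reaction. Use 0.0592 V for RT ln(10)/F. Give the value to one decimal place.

Cathode: Mg²⁺/Mg; anode: Li⁺/Li. E°cell = +0.71 V, n = 2.
log K = nE°cell / 0.0592 = (2)(+0.71) / 0.0592 = 24.0.

24.0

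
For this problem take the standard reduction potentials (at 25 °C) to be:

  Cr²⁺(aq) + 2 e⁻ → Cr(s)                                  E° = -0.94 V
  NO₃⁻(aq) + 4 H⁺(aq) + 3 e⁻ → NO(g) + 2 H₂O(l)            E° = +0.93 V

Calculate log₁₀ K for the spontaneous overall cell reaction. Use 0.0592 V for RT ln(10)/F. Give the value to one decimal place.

Cathode: NO₃⁻/NO; anode: Cr²⁺/Cr. E°cell = +1.87 V, n = 6.
log K = nE°cell / 0.0592 = (6)(+1.87) / 0.0592 = 189.5.

189.5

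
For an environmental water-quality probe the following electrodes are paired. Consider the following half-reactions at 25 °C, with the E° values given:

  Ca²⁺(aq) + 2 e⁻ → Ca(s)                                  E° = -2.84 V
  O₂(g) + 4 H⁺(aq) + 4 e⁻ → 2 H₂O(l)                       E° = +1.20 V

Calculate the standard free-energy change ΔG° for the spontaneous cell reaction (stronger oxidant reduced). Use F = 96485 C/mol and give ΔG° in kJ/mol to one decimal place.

-1559.2 kJ/mol

O₂/H₂O (E° = +1.20 V) is the cathode; Ca²⁺/Ca (E° = -2.84 V) is the anode, so E°cell = +4.04 V.
Balancing electrons gives n = 4 (lcm of 4 and 2).
ΔG° = −nFE° = −(4)(96485)(+4.04) = -1,559,198 J = -1559.2 kJ/mol.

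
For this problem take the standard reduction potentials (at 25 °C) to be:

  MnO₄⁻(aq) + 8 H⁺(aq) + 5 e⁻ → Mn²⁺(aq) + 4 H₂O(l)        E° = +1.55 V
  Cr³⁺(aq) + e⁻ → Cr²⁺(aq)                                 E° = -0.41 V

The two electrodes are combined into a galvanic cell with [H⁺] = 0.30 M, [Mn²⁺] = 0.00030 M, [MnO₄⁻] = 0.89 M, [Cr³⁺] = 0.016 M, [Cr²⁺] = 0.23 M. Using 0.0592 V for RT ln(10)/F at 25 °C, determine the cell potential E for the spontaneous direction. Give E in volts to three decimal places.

MnO₄⁻/Mn²⁺ is the cathode (higher E°), Cr³⁺/Cr²⁺ the anode: E°cell = +1.55 − (-0.41) = +1.96 V, n = 5.
Overall: MnO₄⁻(aq) + 8 H⁺(aq) + 5 Cr²⁺(aq) → Mn²⁺(aq) + 4 H₂O(l) + 5 Cr³⁺(aq)
Q = [Mn²⁺]·[Cr³⁺]^5 / ([MnO₄⁻]·[H⁺]^8·[Cr²⁺]^5); log Q = -5.077.
E = E° − (0.0592/n) log Q = +1.96 − (0.0592/5)(-5.077) = +2.020 V.

+2.020 V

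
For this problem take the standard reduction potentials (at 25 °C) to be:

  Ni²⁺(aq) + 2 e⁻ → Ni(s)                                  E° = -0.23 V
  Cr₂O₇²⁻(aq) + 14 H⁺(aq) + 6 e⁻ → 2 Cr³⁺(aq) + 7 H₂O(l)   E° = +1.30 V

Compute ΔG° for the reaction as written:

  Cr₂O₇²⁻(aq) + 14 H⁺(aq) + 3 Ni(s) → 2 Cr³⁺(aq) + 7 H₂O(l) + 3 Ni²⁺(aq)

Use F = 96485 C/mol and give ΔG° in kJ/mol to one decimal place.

-885.7 kJ/mol

As written, Cr₂O₇²⁻/Cr³⁺ is reduced (cathode) and Ni²⁺/Ni is oxidised (anode), so E°cell = (+1.30) − (-0.23) = +1.53 V.
Balancing electrons gives n = 6.
ΔG° = −nFE° = −(6)(96485)(+1.53) = -885,732 J = -885.7 kJ/mol.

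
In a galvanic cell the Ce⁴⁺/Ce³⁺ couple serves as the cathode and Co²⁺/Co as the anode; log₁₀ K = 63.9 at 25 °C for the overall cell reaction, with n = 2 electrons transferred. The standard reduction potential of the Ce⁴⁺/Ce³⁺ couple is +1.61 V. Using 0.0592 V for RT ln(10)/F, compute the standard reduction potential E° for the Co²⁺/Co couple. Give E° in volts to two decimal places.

-0.28 V

E°cell = (0.0592/n)·log K = (0.0592/2)(63.9) = +1.891 V.
Since Ce⁴⁺/Ce³⁺ is the cathode and Co²⁺/Co the anode, E°cell = E°(Ce⁴⁺/Ce³⁺) − E°(Co²⁺/Co).
So E°(Co²⁺/Co) = E°(Ce⁴⁺/Ce³⁺) − E°cell = (+1.61) − (+1.891) = -0.28 V.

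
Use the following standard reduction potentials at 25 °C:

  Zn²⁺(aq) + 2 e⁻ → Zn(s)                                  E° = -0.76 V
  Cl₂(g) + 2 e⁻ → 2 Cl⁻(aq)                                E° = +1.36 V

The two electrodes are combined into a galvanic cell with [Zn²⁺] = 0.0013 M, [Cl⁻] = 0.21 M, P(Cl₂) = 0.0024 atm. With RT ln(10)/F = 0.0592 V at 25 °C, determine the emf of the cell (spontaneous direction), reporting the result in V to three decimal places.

+2.168 V

Cl₂/Cl⁻ is the cathode (higher E°), Zn²⁺/Zn the anode: E°cell = +1.36 − (-0.76) = +2.12 V, n = 2.
Overall: Cl₂(g) + Zn(s) → 2 Cl⁻(aq) + Zn²⁺(aq)
Q = [Cl⁻]^2·[Zn²⁺] / (P(Cl₂)); log Q = -1.622.
E = E° − (0.0592/n) log Q = +2.12 − (0.0592/2)(-1.622) = +2.168 V.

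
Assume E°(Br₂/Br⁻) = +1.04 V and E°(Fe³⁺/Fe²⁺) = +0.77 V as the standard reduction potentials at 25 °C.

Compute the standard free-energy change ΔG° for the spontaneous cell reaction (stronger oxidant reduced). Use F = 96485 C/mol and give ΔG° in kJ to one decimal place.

Br₂/Br⁻ (E° = +1.04 V) is the cathode; Fe³⁺/Fe²⁺ (E° = +0.77 V) is the anode, so E°cell = +0.27 V.
Balancing electrons gives n = 2 (lcm of 2 and 1).
ΔG° = −nFE° = −(2)(96485)(+0.27) = -52,102 J = -52.1 kJ.

-52.1 kJ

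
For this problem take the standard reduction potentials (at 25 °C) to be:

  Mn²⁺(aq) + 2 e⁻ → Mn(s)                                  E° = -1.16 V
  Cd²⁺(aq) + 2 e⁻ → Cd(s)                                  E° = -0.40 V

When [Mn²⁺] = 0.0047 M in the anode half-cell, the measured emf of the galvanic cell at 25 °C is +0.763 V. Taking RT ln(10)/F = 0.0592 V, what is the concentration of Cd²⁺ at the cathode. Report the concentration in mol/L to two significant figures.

Cd²⁺/Cd is the cathode, Mn²⁺/Mn the anode: E°cell = +0.76 V, n = 2.
Overall reaction: Cd²⁺(aq) + Mn(s) → Cd(s) + Mn²⁺(aq); Q = [Mn²⁺]^1/[Cd²⁺]^1.
From E = E° − (0.0592/n) log Q: log Q = (E° − E)·n/0.0592 = (+0.76 − (+0.763))·2/0.0592 = -0.1014.
So 1·log[Cd²⁺] = 1·log(0.0047) − log Q = -2.3279 − (-0.1014) = -2.2265; [Cd²⁺] = 10^(-2.2265) ≈ 0.0059 M.

0.0059 M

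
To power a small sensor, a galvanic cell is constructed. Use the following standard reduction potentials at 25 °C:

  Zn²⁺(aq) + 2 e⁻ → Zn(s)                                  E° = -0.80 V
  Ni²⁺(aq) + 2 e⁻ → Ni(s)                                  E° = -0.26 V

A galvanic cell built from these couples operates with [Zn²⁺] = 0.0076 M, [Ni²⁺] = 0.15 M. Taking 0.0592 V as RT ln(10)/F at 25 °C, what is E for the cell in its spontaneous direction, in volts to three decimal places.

+0.578 V

Ni²⁺/Ni is the cathode (higher E°), Zn²⁺/Zn the anode: E°cell = -0.26 − (-0.80) = +0.54 V, n = 2.
Overall: Ni²⁺(aq) + Zn(s) → Ni(s) + Zn²⁺(aq)
Q = [Zn²⁺] / ([Ni²⁺]); log Q = -1.295.
E = E° − (0.0592/n) log Q = +0.54 − (0.0592/2)(-1.295) = +0.578 V.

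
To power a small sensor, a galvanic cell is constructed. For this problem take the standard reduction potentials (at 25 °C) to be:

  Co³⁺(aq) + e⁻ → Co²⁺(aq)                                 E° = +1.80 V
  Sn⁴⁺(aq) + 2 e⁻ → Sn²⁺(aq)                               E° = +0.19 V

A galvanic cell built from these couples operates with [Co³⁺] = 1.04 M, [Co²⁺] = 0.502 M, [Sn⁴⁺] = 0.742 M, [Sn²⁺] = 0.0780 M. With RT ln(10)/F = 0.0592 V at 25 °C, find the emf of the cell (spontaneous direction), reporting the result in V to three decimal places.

+1.600 V

Co³⁺/Co²⁺ is the cathode (higher E°), Sn⁴⁺/Sn²⁺ the anode: E°cell = +1.80 − (+0.19) = +1.61 V, n = 2.
Overall: 2 Co³⁺(aq) + Sn²⁺(aq) → 2 Co²⁺(aq) + Sn⁴⁺(aq)
Q = [Co²⁺]^2·[Sn⁴⁺] / ([Co³⁺]^2·[Sn²⁺]); log Q = 0.346.
E = E° − (0.0592/n) log Q = +1.61 − (0.0592/2)(0.346) = +1.600 V.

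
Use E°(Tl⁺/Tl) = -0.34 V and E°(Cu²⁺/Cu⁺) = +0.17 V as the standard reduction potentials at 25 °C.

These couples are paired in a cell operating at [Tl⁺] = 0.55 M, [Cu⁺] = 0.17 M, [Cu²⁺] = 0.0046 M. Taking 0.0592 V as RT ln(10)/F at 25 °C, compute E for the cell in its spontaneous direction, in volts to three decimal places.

Cu²⁺/Cu⁺ is the cathode (higher E°), Tl⁺/Tl the anode: E°cell = +0.17 − (-0.34) = +0.51 V, n = 1.
Overall: Cu²⁺(aq) + Tl(s) → Cu⁺(aq) + Tl⁺(aq)
Q = [Cu⁺]·[Tl⁺] / ([Cu²⁺]); log Q = 1.308.
E = E° − (0.0592/n) log Q = +0.51 − (0.0592/1)(1.308) = +0.433 V.

+0.433 V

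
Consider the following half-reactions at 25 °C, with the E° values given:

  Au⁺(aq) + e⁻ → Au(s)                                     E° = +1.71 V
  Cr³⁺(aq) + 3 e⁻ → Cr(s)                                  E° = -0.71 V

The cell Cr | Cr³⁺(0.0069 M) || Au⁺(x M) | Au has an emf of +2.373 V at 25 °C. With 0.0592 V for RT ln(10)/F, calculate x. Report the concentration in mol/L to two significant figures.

Au⁺/Au is the cathode, Cr³⁺/Cr the anode: E°cell = +2.42 V, n = 3.
Overall reaction: 3 Au⁺(aq) + Cr(s) → 3 Au(s) + Cr³⁺(aq); Q = [Cr³⁺]^1/[Au⁺]^3.
From E = E° − (0.0592/n) log Q: log Q = (E° − E)·n/0.0592 = (+2.42 − (+2.373))·3/0.0592 = 2.3818.
So 3·log[Au⁺] = 1·log(0.0069) − log Q = -2.1612 − (2.3818) = -4.5430; log[Au⁺] = -4.5430 / 3 = -1.5143; [Au⁺] = 10^(-1.5143) ≈ 0.031 M.

0.031 M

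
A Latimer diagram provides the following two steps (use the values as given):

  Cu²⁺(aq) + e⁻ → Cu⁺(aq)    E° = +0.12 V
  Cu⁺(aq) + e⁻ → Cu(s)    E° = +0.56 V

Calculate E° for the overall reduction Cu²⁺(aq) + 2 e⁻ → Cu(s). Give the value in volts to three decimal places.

Since ΔG° = −nFE° is additive over sequential reductions, n₃E°₃ = n₁E°₁ + n₂E°₂.
E°₃ = (1×+0.12 + 1×+0.56) / 2 = (+0.680) / 2 = +0.340 V.

+0.340 V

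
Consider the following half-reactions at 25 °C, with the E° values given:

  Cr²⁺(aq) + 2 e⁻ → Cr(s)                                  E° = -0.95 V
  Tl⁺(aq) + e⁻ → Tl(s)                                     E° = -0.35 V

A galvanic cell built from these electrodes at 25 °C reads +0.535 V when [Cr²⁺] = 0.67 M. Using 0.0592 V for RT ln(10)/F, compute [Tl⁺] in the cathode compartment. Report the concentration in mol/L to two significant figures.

Tl⁺/Tl is the cathode, Cr²⁺/Cr the anode: E°cell = +0.60 V, n = 2.
Overall reaction: 2 Tl⁺(aq) + Cr(s) → 2 Tl(s) + Cr²⁺(aq); Q = [Cr²⁺]^1/[Tl⁺]^2.
From E = E° − (0.0592/n) log Q: log Q = (E° − E)·n/0.0592 = (+0.60 − (+0.535))·2/0.0592 = 2.1959.
So 2·log[Tl⁺] = 1·log(0.67) − log Q = -0.1739 − (2.1959) = -2.3698; log[Tl⁺] = -2.3698 / 2 = -1.1849; [Tl⁺] = 10^(-1.1849) ≈ 0.065 M.

0.065 M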